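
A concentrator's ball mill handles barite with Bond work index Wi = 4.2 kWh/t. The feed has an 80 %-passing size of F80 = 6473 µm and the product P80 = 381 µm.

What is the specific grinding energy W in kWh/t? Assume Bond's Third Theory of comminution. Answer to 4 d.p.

W = 1.6297 kWh/t

Bond:  W = 10 Wi (1/√P − 1/√F)
1/√381 = 0.051232;  1/√6473 = 0.012429
W = 10·4.2·(0.051232 − 0.012429) = 1.6297 kWh/t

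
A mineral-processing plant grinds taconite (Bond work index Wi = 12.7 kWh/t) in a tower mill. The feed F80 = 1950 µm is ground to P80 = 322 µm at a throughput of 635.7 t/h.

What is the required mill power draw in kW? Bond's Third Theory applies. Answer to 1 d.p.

P = 2670.9 kW

Bond: W = 10·Wi·(1/√P80 − 1/√F80)
W = 10·12.7·(1/√322 − 1/√1950) = 10·12.7·(0.033082) = 4.2014 kWh/t
P = W·T = 4.2014·635.7 = 2670.9 kW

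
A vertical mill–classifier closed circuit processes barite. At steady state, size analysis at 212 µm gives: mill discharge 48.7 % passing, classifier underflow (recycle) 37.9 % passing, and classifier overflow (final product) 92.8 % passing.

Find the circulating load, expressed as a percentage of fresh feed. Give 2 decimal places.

CL = 408.33 %

Mass balance on the −212 µm fraction:
(1+r)·d = r·u + o ⇒ r = (o−d)/(d−u)
r = (92.8 − 48.7)/(48.7 − 37.9) = 44.1/10.8 = 4.0833
CL = 100·r = 408.33 %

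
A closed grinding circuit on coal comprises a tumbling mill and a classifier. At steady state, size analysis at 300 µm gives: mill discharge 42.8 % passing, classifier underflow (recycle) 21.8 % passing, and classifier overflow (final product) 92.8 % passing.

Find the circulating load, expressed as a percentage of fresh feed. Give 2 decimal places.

CL = 238.10 %

Let r = R/F. Size balance at 300 µm:
d + r·d = r·u + o → r(d−u) = o−d
r = (92.8 − 42.8)/(42.8 − 21.8) = 50.0/21.0 = 2.3810
CL = 100·r = 238.10 %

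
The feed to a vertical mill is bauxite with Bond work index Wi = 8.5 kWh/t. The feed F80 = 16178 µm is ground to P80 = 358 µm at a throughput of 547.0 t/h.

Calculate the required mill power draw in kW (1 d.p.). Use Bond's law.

W = 10·Wi·(P80^(-½) − F80^(-½))
W = 10·8.5·(1/√358 − 1/√16178) = 10·8.5·(0.044990) = 3.8241 kWh/t
Mill draw = 3.8241 × 547.0 = 2091.8 kW

P = 2091.8 kW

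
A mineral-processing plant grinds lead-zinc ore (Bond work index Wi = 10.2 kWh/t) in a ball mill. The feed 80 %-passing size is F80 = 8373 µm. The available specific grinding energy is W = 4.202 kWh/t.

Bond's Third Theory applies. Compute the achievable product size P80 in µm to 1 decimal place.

P80 = 368.1 µm

Bond:  W = 10 Wi (1/√P − 1/√F)
⇒ 1/√P80 = W/(10·Wi) + 1/√F80
  = 4.2020/(10·10.2) + 1/√8373 = 0.041196 + 0.010928 = 0.052125
P80 = (1/0.052125)² = 19.1848² = 368.06 µm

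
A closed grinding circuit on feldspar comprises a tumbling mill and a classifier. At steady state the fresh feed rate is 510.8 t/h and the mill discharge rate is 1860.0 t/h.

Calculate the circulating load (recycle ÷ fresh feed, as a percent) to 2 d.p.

CL = 264.13 %

Mill node: discharge = fresh + recycle.
R = M − F = 1860.0 − 510.8 = 1349.2 t/h
CL = 100·R/F = 100·1349.2/510.8 = 264.13 %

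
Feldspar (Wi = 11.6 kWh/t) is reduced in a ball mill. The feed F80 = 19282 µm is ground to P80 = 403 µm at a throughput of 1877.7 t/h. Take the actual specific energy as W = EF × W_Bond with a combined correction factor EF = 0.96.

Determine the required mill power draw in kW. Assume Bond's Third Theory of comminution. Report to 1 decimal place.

W = 10 Wi (1/√P80 − 1/√F80)  [Bond]
W = 10·11.6·(1/√403 − 1/√19282) = 10·11.6·(0.042612) = 4.9430 kWh/t
Apply correction: 4.9430 × 0.96 = 4.7453 kWh/t
P = W·T = 4.7453·1877.7 = 8910.2 kW

P = 8910.2 kW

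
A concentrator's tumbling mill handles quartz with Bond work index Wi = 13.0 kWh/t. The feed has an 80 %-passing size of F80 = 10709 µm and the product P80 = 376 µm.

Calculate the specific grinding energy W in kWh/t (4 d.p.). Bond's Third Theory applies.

W_Bond = 10·Wi·(1/√P₈₀ − 1/√F₈₀)
1/√376 = 0.051571;  1/√10709 = 0.009663
W = 10·13.0·(0.051571 − 0.009663) = 5.4480 kWh/t

W = 5.4480 kWh/t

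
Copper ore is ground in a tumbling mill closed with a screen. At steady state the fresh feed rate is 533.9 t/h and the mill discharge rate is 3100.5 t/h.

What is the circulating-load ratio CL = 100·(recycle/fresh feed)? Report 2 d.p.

Mill node: discharge = fresh + recycle.
R = M − F = 3100.5 − 533.9 = 2566.6 t/h
CL = 100·R/F = 100·2566.6/533.9 = 480.73 %

CL = 480.73 %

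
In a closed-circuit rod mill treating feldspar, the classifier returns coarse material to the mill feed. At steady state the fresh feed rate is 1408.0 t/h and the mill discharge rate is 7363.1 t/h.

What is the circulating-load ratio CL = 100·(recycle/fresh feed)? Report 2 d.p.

M = F + R at steady state, so:
R = M − F = 7363.1 − 1408.0 = 5955.1 t/h
CL = 100·R/F = 100·5955.1/1408.0 = 422.95 %

CL = 422.95 %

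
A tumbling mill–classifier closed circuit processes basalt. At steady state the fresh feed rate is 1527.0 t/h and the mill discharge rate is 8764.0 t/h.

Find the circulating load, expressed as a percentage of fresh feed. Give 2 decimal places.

CL = 473.94 %

Discharge = new feed + return, hence
R = M − F = 8764.0 − 1527.0 = 7237.0 t/h
CL = 100·R/F = 100·7237.0/1527.0 = 473.94 %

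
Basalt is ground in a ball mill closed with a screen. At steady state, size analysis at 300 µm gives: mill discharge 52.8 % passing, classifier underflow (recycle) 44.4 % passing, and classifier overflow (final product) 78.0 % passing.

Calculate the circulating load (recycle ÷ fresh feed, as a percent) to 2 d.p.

CL = 300.00 %

Balance %-passing 300 µm (r = R/F):
(1+r)·d = r·u + o ⇒ r = (o−d)/(d−u)
r = (78.0 − 52.8)/(52.8 − 44.4) = 25.2/8.4 = 3.0000
CL = 100·r = 300.00 %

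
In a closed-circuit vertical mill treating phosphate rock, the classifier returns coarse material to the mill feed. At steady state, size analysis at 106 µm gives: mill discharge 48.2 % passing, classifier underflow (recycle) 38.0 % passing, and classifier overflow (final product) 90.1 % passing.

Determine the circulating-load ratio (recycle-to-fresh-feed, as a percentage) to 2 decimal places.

Two-product formula at 106 µm:
d + r·d = r·u + o → r(d−u) = o−d
r = (90.1 − 48.2)/(48.2 − 38.0) = 41.9/10.2 = 4.1078
CL = 100·r = 410.78 %

CL = 410.78 %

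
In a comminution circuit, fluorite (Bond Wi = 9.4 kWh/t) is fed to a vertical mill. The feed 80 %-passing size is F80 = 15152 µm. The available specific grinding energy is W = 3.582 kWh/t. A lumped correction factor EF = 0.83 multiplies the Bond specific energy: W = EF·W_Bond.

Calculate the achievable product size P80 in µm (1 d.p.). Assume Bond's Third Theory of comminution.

W = 10 Wi (P80^-0.5 − F80^-0.5)
W_Bond = W / EF = 3.582 / 0.83 = 4.3157 kWh/t
P80^-0.5 = F80^-0.5 + W_Bond/(10 Wi)
  = 4.3157/(10·9.4) + 1/√15152 = 0.045911 + 0.008124 = 0.054035
P80 = (1/0.054035)² = 18.5065² = 342.49 µm

P80 = 342.5 µm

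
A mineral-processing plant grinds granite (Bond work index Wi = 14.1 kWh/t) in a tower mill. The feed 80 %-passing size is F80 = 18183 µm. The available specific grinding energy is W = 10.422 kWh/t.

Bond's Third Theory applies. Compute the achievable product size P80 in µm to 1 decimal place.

P80 = 151.2 µm

W = 10 Wi / √P80 − 10 Wi / √F80
⇒ 1/√P80 = W/(10·Wi) + 1/√F80
  = 10.4220/(10·14.1) + 1/√18183 = 0.073915 + 0.007416 = 0.081331
P80 = (1/0.081331)² = 12.2955² = 151.18 µm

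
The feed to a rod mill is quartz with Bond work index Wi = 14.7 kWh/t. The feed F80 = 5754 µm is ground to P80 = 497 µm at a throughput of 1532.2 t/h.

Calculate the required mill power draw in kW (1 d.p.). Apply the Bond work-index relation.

W = 10 Wi (P80^-0.5 − F80^-0.5)
W = 10·14.7·(1/√497 − 1/√5754) = 10·14.7·(0.031673) = 4.6559 kWh/t
Mill draw = 4.6559 × 1532.2 = 7133.8 kW

P = 7133.8 kW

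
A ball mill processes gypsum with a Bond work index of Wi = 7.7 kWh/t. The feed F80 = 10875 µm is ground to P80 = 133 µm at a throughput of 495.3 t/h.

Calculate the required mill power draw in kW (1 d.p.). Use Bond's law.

W = 10 Wi / √P80 − 10 Wi / √F80
W = 10·7.7·(1/√133 − 1/√10875) = 10·7.7·(0.077122) = 5.9384 kWh/t
Mill draw = 5.9384 × 495.3 = 2941.3 kW

P = 2941.3 kW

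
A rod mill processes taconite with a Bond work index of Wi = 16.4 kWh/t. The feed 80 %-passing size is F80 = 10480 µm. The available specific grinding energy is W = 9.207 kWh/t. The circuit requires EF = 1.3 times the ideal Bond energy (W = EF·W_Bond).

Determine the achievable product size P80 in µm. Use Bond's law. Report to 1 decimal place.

Bond:  W = 10 Wi (1/√P − 1/√F)
W_Bond = W / EF = 9.207 / 1.3 = 7.0823 kWh/t
P80^(−½) = W_Bond/(10 Wi) + F80^(−½)
  = 7.0823/(10·16.4) + 1/√10480 = 0.043185 + 0.009768 = 0.052953
P80 = (1/0.052953)² = 18.8846² = 356.63 µm

P80 = 356.6 µm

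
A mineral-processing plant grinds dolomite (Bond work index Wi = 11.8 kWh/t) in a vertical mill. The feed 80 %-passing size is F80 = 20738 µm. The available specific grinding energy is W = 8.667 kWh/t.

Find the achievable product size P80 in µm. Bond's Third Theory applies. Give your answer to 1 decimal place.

P80 = 154.7 µm

W = 10 Wi (1/√P80 − 1/√F80)  [Bond]
1/√P80 = 1/√F80 + W/(10·Wi)
  = 8.6670/(10·11.8) + 1/√20738 = 0.073449 + 0.006944 = 0.080393
P80 = (1/0.080393)² = 12.4389² = 154.73 µm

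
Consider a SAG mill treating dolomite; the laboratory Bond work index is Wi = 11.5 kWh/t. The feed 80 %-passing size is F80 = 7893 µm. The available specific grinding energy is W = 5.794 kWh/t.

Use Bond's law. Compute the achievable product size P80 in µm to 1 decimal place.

P80 = 263.2 µm

Bond:  W = 10 Wi (1/√P − 1/√F)
P80^-0.5 = F80^-0.5 + W/(10 Wi)
  = 5.7940/(10·11.5) + 1/√7893 = 0.050383 + 0.011256 = 0.061638
P80 = (1/0.061638)² = 16.2236² = 263.21 µm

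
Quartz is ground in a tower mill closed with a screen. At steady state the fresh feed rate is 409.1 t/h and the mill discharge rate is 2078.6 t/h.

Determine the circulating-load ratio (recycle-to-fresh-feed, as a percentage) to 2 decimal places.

Discharge = new feed + return, hence
R = M − F = 2078.6 − 409.1 = 1669.5 t/h
CL = 100·R/F = 100·1669.5/409.1 = 408.09 %

CL = 408.09 %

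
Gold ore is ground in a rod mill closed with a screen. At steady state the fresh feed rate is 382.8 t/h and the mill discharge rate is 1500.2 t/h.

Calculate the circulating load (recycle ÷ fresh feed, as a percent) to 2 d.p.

Discharge = new feed + return, hence
R = M − F = 1500.2 − 382.8 = 1117.4 t/h
CL = 100·R/F = 100·1117.4/382.8 = 291.90 %

CL = 291.90 %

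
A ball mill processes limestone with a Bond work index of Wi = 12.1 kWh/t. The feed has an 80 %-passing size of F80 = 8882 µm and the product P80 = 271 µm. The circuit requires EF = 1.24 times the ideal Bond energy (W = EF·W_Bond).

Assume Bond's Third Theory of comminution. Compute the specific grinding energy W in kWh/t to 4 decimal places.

W = 7.5222 kWh/t

W = 10·Wi·[P80^(−½) − F80^(−½)]
1/√271 = 0.060746;  1/√8882 = 0.010611
W = 10·12.1·(0.060746 − 0.010611) = 6.0663 kWh/t
With EF = 1.24: W = 6.0663·1.24 = 7.5222 kWh/t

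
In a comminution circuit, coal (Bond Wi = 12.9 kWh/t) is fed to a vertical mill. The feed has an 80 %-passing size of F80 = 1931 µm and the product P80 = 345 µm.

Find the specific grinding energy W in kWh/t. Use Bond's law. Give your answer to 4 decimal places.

W = 4.0095 kWh/t

W_Bond = 10·Wi·(1/√P₈₀ − 1/√F₈₀)
1/√345 = 0.053838;  1/√1931 = 0.022757
W = 10·12.9·(0.053838 − 0.022757) = 4.0095 kWh/t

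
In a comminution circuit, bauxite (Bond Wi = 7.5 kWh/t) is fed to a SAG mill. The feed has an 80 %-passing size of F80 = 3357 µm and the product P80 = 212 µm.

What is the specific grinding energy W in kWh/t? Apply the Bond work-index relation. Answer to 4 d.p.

Bond: W = 10·Wi·(1/√P80 − 1/√F80)
1/√212 = 0.068680;  1/√3357 = 0.017259
W = 10·7.5·(0.068680 − 0.017259) = 3.8566 kWh/t

W = 3.8566 kWh/t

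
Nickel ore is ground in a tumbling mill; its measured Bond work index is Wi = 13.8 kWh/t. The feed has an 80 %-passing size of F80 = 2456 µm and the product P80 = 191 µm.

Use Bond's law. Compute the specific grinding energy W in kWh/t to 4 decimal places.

W = 7.2007 kWh/t

W = 10 Wi (1/√P80 − 1/√F80)  [Bond]
1/√191 = 0.072357;  1/√2456 = 0.020178
W = 10·13.8·(0.072357 − 0.020178) = 7.2007 kWh/t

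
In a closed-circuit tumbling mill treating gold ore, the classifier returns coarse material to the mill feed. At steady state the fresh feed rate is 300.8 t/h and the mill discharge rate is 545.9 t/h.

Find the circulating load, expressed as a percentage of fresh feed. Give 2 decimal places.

Steady state: M = F + R.
R = M − F = 545.9 − 300.8 = 245.1 t/h
CL = 100·R/F = 100·245.1/300.8 = 81.48 %

CL = 81.48 %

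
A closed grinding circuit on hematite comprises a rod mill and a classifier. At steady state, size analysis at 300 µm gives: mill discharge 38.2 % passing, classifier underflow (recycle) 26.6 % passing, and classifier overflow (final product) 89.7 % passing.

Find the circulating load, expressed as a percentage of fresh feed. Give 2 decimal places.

CL = 443.97 %

Classifier node, passing 300 µm:
d + r·d = r·u + o → r(d−u) = o−d
r = (89.7 − 38.2)/(38.2 − 26.6) = 51.5/11.6 = 4.4397
CL = 100·r = 443.97 %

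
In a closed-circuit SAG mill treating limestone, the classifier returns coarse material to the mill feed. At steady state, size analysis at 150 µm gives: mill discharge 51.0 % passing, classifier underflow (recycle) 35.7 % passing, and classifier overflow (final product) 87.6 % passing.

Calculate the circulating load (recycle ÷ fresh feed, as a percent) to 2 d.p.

Balance %-passing 150 µm (r = R/F):
(1+r)·d = r·u + o ⇒ r = (o−d)/(d−u)
r = (87.6 − 51.0)/(51.0 − 35.7) = 36.6/15.3 = 2.3922
CL = 100·r = 239.22 %

CL = 239.22 %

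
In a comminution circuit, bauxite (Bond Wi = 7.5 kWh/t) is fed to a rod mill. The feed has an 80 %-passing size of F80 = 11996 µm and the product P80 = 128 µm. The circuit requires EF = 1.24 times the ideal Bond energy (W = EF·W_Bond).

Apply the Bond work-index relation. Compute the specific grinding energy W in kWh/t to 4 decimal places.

W = 10 Wi / √P80 − 10 Wi / √F80
1/√128 = 0.088388;  1/√11996 = 0.009130
W = 10·7.5·(0.088388 − 0.009130) = 5.9444 kWh/t
Corrected W = EF·W_Bond = 1.24·5.9444 = 7.3710 kWh/t

W = 7.3710 kWh/t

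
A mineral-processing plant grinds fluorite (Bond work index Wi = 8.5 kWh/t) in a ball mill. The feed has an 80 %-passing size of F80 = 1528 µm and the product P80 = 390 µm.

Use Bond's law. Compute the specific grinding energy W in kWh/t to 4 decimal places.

W_Bond = 10·Wi·(1/√P₈₀ − 1/√F₈₀)
1/√390 = 0.050637;  1/√1528 = 0.025582
W = 10·8.5·(0.050637 − 0.025582) = 2.1297 kWh/t

W = 2.1297 kWh/t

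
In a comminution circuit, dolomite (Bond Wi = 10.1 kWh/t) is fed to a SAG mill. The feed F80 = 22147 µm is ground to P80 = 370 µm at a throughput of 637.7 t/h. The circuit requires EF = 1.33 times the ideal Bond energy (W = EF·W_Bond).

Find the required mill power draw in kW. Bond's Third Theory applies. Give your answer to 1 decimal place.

P = 3877.8 kW

Bond:  W = 10 Wi (1/√P − 1/√F)
W = 10·10.1·(1/√370 − 1/√22147) = 10·10.1·(0.045268) = 4.5721 kWh/t
W_actual = 1.33 × 4.5721 = 6.0808 kWh/t
Mill draw = 6.0808 × 637.7 = 3877.8 kW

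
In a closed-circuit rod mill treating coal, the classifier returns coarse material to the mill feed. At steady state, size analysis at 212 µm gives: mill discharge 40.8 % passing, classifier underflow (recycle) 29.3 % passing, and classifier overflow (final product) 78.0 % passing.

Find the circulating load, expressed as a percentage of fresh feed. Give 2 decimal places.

CL = 323.48 %

Mass balance on the −212 µm fraction:
Fd + Rd = Ru + Fo ⇒ R/F = (o−d)/(d−u)
r = (78.0 − 40.8)/(40.8 − 29.3) = 37.2/11.5 = 3.2348
CL = 100·r = 323.48 %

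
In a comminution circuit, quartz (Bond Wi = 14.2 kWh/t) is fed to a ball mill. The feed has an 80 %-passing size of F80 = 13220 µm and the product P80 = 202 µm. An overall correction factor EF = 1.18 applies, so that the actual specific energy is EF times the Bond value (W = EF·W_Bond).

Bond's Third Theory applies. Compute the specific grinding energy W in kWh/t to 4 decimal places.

W = 10·Wi·[P80^(−½) − F80^(−½)]
1/√202 = 0.070360;  1/√13220 = 0.008697
W = 10·14.2·(0.070360 − 0.008697) = 8.7561 kWh/t
Corrected W = EF·W_Bond = 1.18·8.7561 = 10.3322 kWh/t

W = 10.3322 kWh/t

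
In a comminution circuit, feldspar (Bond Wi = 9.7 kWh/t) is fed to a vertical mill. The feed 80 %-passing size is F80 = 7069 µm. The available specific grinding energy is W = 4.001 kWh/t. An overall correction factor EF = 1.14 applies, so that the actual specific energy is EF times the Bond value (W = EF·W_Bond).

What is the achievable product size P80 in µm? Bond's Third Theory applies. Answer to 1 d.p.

P80 = 432.7 µm

W_Bond = 10·Wi·(1/√P₈₀ − 1/√F₈₀)
W_Bond = W / EF = 4.001 / 1.14 = 3.5096 kWh/t
⇒ 1/√P80 = W_Bond/(10 Wi) + 1/√F80
  = 3.5096/(10·9.7) + 1/√7069 = 0.036182 + 0.011894 = 0.048076
P80 = (1/0.048076)² = 20.8005² = 432.66 µm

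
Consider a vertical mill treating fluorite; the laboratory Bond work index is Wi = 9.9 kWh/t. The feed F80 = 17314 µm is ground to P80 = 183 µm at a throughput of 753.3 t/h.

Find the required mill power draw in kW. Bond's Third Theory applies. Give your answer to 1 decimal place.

W = 10·Wi·(P80^(-½) − F80^(-½))
W = 10·9.9·(1/√183 − 1/√17314) = 10·9.9·(0.066322) = 6.5659 kWh/t
Power = W × throughput = 6.5659 kWh/t × 753.3 t/h = 4946.1 kW

P = 4946.1 kW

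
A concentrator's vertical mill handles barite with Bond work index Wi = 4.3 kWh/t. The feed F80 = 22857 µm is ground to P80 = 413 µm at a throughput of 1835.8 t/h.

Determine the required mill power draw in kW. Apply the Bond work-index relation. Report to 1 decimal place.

P = 3362.2 kW

Bond: W = 10·Wi·(1/√P80 − 1/√F80)
W = 10·4.3·(1/√413 − 1/√22857) = 10·4.3·(0.042592) = 1.8315 kWh/t
P_mill = W·ṁ = 1.8315·1835.8 = 3362.2 kW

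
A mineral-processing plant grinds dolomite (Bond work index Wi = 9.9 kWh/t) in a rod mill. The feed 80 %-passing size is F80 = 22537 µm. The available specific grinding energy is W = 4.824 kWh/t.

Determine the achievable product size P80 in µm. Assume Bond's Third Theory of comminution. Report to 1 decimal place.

Bond: W = 10·Wi·(1/√P80 − 1/√F80)
P80^(−½) = W/(10 Wi) + F80^(−½)
  = 4.8240/(10·9.9) + 1/√22537 = 0.048727 + 0.006661 = 0.055388
P80 = (1/0.055388)² = 18.0543² = 325.96 µm

P80 = 326.0 µm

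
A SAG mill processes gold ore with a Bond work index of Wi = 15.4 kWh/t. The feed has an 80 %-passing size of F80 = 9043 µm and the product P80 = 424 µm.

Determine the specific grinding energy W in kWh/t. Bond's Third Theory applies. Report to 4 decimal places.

W = 5.8595 kWh/t

W = 10 Wi (P80^-0.5 − F80^-0.5)
1/√424 = 0.048564;  1/√9043 = 0.010516
W = 10·15.4·(0.048564 − 0.010516) = 5.8595 kWh/t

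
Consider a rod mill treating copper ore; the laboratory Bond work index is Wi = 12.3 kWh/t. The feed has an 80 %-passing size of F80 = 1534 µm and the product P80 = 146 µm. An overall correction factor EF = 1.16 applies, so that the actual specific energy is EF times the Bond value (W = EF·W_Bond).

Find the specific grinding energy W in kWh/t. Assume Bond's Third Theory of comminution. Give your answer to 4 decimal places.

W = 8.1654 kWh/t

Bond: W = 10·Wi·(1/√P80 − 1/√F80)
1/√146 = 0.082761;  1/√1534 = 0.025532
W = 10·12.3·(0.082761 − 0.025532) = 7.0391 kWh/t
W_actual = 1.16 × 7.0391 = 8.1654 kWh/t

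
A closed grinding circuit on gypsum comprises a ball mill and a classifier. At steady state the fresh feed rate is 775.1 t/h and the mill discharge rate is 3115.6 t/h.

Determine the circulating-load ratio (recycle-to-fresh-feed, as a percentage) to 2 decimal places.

Steady state: M = F + R.
R = M − F = 3115.6 − 775.1 = 2340.5 t/h
CL = 100·R/F = 100·2340.5/775.1 = 301.96 %

CL = 301.96 %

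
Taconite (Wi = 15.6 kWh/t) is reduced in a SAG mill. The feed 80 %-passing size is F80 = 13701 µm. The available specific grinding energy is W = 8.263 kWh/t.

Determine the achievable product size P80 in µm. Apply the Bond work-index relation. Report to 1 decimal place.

P80 = 264.3 µm

W = 10·Wi·(P80^(-½) − F80^(-½))
P80^-0.5 = F80^-0.5 + W/(10 Wi)
  = 8.2630/(10·15.6) + 1/√13701 = 0.052968 + 0.008543 = 0.061511
P80 = (1/0.061511)² = 16.2572² = 264.30 µm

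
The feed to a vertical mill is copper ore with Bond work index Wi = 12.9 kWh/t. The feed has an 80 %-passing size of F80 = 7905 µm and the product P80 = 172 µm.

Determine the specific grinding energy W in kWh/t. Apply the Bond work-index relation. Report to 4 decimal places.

W = 8.3853 kWh/t

W = 10·Wi·(P80^(-½) − F80^(-½))
1/√172 = 0.076249;  1/√7905 = 0.011247
W = 10·12.9·(0.076249 − 0.011247) = 8.3853 kWh/t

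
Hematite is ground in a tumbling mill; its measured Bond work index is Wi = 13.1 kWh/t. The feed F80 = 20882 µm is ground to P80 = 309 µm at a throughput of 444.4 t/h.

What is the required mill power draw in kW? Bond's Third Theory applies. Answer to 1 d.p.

P = 2909.0 kW

W = 10·Wi·[P80^(−½) − F80^(−½)]
W = 10·13.1·(1/√309 − 1/√20882) = 10·13.1·(0.049968) = 6.5458 kWh/t
P_mill = W·ṁ = 6.5458·444.4 = 2909.0 kW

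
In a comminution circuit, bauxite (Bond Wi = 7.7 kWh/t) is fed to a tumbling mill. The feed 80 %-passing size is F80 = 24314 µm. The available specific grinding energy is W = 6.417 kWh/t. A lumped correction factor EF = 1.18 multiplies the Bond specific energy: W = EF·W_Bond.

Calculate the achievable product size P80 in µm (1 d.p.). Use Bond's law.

W_Bond = 10·Wi·(1/√P₈₀ − 1/√F₈₀)
W_Bond = W / EF = 6.417 / 1.18 = 5.4381 kWh/t
P80^-0.5 = F80^-0.5 + W_Bond/(10 Wi)
  = 5.4381/(10·7.7) + 1/√24314 = 0.070625 + 0.006413 = 0.077038
P80 = (1/0.077038)² = 12.9806² = 168.49 µm

P80 = 168.5 µm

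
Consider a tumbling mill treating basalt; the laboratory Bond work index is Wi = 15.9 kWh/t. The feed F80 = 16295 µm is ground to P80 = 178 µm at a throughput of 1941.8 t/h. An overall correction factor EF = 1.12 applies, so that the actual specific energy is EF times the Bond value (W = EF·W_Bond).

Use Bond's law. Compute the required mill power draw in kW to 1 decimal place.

W = 10 Wi (1/√P80 − 1/√F80)  [Bond]
W = 10·15.9·(1/√178 − 1/√16295) = 10·15.9·(0.067119) = 10.6720 kWh/t
With EF = 1.12: W = 10.6720·1.12 = 11.9526 kWh/t
Mill draw = 11.9526 × 1941.8 = 23209.6 kW

P = 23209.6 kW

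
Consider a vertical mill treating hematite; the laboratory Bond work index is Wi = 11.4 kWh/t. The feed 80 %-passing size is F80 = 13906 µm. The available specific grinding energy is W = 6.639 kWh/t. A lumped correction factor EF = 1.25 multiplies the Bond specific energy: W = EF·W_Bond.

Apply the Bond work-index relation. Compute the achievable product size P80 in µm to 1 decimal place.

Bond:  W = 10 Wi (1/√P − 1/√F)
W_Bond = W / EF = 6.639 / 1.25 = 5.3112 kWh/t
⇒ 1/√P80 = W_Bond/(10·Wi) + 1/√F80
  = 5.3112/(10·11.4) + 1/√13906 = 0.046589 + 0.008480 = 0.055070
P80 = (1/0.055070)² = 18.1589² = 329.74 µm

P80 = 329.7 µm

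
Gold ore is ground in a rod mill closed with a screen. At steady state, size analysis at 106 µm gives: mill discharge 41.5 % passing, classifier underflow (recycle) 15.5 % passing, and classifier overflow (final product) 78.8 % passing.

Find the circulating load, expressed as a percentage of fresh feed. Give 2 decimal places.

CL = 143.46 %

Two-product formula at 106 µm:
(1+r)·d = r·u + o ⇒ r = (o−d)/(d−u)
r = (78.8 − 41.5)/(41.5 − 15.5) = 37.3/26.0 = 1.4346
CL = 100·r = 143.46 %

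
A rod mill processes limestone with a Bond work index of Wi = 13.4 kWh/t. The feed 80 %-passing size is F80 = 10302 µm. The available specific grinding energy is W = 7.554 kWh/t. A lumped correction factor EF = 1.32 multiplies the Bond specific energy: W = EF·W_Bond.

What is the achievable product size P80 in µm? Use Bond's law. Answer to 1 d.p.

Bond:  W = 10 Wi (1/√P − 1/√F)
W_Bond = W / EF = 7.554 / 1.32 = 5.7227 kWh/t
⇒ 1/√P80 = W_Bond/(10 Wi) + 1/√F80
  = 5.7227/(10·13.4) + 1/√10302 = 0.042707 + 0.009852 = 0.052559
P80 = (1/0.052559)² = 19.0261² = 361.99 µm

P80 = 362.0 µm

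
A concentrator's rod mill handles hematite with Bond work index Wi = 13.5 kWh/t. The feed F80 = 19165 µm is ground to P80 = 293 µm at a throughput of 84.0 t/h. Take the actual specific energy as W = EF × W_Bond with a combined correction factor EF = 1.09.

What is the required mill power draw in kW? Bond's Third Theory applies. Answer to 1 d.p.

W = 10 Wi (1/√P80 − 1/√F80)  [Bond]
W = 10·13.5·(1/√293 − 1/√19165) = 10·13.5·(0.051197) = 6.9116 kWh/t
W_actual = 1.09 × 6.9116 = 7.5337 kWh/t
Mill draw = 7.5337 × 84.0 = 632.8 kW

P = 632.8 kW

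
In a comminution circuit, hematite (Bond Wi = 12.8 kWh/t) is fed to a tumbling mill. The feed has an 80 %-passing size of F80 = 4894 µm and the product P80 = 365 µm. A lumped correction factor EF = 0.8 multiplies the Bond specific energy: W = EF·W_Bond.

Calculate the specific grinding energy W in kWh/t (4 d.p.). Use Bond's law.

W = 3.8961 kWh/t

Bond:  W = 10 Wi (1/√P − 1/√F)
1/√365 = 0.052342;  1/√4894 = 0.014294
W = 10·12.8·(0.052342 − 0.014294) = 4.8701 kWh/t
Corrected W = EF·W_Bond = 0.8·4.8701 = 3.8961 kWh/t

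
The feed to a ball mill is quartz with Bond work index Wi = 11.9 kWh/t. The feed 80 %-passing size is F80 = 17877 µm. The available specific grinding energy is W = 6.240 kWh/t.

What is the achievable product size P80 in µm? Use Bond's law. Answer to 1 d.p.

P80 = 278.6 µm

W = 10 Wi (P80^-0.5 − F80^-0.5)
1/√P80 = 1/√F80 + W/(10·Wi)
  = 6.2400/(10·11.9) + 1/√17877 = 0.052437 + 0.007479 = 0.059916
P80 = (1/0.059916)² = 16.6900² = 278.56 µm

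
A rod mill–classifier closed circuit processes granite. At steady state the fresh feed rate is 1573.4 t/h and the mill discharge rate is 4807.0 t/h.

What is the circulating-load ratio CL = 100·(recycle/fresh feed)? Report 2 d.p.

Mill node: discharge = fresh + recycle.
R = M − F = 4807.0 − 1573.4 = 3233.6 t/h
CL = 100·R/F = 100·3233.6/1573.4 = 205.52 %

CL = 205.52 %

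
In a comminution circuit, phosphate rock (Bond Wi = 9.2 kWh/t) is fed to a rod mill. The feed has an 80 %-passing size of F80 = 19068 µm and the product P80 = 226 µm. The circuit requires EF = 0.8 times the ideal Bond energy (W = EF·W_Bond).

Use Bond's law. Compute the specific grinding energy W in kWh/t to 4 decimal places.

W = 10·Wi·(P80^(-½) − F80^(-½))
1/√226 = 0.066519;  1/√19068 = 0.007242
W = 10·9.2·(0.066519 − 0.007242) = 5.4535 kWh/t
Corrected W = EF·W_Bond = 0.8·5.4535 = 4.3628 kWh/t

W = 4.3628 kWh/t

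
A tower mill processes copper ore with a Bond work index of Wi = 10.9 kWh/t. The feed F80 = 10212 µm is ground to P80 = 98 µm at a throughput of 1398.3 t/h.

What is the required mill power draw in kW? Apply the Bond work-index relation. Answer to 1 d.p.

Bond: W = 10·Wi·(1/√P80 − 1/√F80)
W = 10·10.9·(1/√98 − 1/√10212) = 10·10.9·(0.091120) = 9.9320 kWh/t
Mill draw = 9.9320 × 1398.3 = 13888.0 kW

P = 13888.0 kW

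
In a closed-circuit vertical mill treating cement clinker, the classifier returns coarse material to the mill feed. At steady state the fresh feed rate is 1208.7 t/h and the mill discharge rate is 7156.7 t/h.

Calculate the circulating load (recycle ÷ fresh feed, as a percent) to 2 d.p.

Steady state: M = F + R.
R = M − F = 7156.7 − 1208.7 = 5948.0 t/h
CL = 100·R/F = 100·5948.0/1208.7 = 492.10 %

CL = 492.10 %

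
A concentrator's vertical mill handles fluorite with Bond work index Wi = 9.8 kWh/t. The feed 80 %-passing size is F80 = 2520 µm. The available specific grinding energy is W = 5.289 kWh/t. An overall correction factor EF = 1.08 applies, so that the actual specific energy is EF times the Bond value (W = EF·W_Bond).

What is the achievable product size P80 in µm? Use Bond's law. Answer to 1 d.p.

P80 = 204.7 µm

W = 10 Wi / √P80 − 10 Wi / √F80
W_Bond = W / EF = 5.289 / 1.08 = 4.8972 kWh/t
⇒ 1/√P80 = W_Bond/(10 Wi) + 1/√F80
  = 4.8972/(10·9.8) + 1/√2520 = 0.049972 + 0.019920 = 0.069892
P80 = (1/0.069892)² = 14.3078² = 204.71 µm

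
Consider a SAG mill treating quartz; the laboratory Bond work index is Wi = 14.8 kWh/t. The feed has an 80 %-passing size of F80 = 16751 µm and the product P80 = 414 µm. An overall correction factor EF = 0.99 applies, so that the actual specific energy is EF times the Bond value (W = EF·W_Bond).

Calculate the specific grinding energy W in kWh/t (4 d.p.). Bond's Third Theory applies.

Bond: W = 10·Wi·(1/√P80 − 1/√F80)
1/√414 = 0.049147;  1/√16751 = 0.007726
W = 10·14.8·(0.049147 − 0.007726) = 6.1303 kWh/t
W_actual = 0.99 × 6.1303 = 6.0690 kWh/t

W = 6.0690 kWh/t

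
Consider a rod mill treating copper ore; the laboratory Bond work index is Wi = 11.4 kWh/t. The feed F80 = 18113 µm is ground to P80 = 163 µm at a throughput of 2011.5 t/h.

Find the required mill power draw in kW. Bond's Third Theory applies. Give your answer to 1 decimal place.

W = 10 Wi (P80^-0.5 − F80^-0.5)
W = 10·11.4·(1/√163 − 1/√18113) = 10·11.4·(0.070896) = 8.0821 kWh/t
P_mill = W·ṁ = 8.0821·2011.5 = 16257.2 kW

P = 16257.2 kW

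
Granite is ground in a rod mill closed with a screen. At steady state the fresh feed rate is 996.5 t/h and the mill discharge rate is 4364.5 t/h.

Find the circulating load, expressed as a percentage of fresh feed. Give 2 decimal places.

CL = 337.98 %

M = F + R at steady state, so:
R = M − F = 4364.5 − 996.5 = 3368.0 t/h
CL = 100·R/F = 100·3368.0/996.5 = 337.98 %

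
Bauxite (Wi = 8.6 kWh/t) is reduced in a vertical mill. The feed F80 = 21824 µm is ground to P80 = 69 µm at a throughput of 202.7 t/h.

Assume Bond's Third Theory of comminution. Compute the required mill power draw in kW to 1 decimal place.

W = 10 Wi (1/√P80 − 1/√F80)  [Bond]
W = 10·8.6·(1/√69 − 1/√21824) = 10·8.6·(0.113617) = 9.7710 kWh/t
Mill draw = 9.7710 × 202.7 = 1980.6 kW

P = 1980.6 kW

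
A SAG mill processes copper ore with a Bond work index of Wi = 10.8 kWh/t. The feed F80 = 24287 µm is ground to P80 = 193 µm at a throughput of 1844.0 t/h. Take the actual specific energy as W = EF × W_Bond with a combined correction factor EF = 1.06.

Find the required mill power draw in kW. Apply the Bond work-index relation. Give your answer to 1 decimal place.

W = 10 Wi (1/√P80 − 1/√F80)  [Bond]
W = 10·10.8·(1/√193 − 1/√24287) = 10·10.8·(0.065565) = 7.0810 kWh/t
W_actual = 1.06 × 7.0810 = 7.5059 kWh/t
P = W·T = 7.5059·1844.0 = 13840.8 kW

P = 13840.8 kW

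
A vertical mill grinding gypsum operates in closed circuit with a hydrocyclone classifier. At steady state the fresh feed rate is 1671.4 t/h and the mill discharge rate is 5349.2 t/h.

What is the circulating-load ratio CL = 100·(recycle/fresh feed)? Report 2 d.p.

CL = 220.04 %

Discharge = new feed + return, hence
R = M − F = 5349.2 − 1671.4 = 3677.8 t/h
CL = 100·R/F = 100·3677.8/1671.4 = 220.04 %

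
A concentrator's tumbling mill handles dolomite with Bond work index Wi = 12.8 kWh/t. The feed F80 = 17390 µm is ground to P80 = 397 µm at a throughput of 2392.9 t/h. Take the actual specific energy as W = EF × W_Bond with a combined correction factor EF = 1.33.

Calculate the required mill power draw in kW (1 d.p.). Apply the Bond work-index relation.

W = 10 Wi (P80^-0.5 − F80^-0.5)
W = 10·12.8·(1/√397 − 1/√17390) = 10·12.8·(0.042605) = 5.4535 kWh/t
With EF = 1.33: W = 5.4535·1.33 = 7.2531 kWh/t
P_mill = W·ṁ = 7.2531·2392.9 = 17356.0 kW

P = 17356.0 kW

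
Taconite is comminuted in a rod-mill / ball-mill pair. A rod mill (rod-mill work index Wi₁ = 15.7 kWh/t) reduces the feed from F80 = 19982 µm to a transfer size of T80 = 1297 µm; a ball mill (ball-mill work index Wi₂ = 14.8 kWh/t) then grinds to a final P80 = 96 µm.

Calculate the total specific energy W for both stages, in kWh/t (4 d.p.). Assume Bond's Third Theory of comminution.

W = 14.2444 kWh/t

W = 10 Wi / √P80 − 10 Wi / √F80
Stage 1 (19982→1297 µm, Wi₁=15.7): W₁ = 10·15.7·(0.027767 − 0.007074) = 3.2488 kWh/t
Stage 2 (1297→96 µm, Wi₂=14.8): W₂ = 10·14.8·(0.102062 − 0.027767) = 10.9957 kWh/t
W = W₁ + W₂ = 3.2488 + 10.9957 = 14.2444 kWh/t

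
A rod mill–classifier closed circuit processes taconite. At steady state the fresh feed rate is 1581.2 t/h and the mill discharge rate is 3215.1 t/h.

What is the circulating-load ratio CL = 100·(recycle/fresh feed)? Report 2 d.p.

Discharge = new feed + return, hence
R = M − F = 3215.1 − 1581.2 = 1633.9 t/h
CL = 100·R/F = 100·1633.9/1581.2 = 103.33 %

CL = 103.33 %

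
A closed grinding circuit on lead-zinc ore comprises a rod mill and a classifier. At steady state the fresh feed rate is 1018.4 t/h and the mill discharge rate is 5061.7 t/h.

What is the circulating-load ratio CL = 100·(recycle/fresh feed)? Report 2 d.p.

CL = 397.02 %

Steady state: M = F + R.
R = M − F = 5061.7 − 1018.4 = 4043.3 t/h
CL = 100·R/F = 100·4043.3/1018.4 = 397.02 %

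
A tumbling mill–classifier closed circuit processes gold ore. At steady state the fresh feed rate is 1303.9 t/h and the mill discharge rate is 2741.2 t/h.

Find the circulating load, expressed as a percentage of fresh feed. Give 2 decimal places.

M = F + R at steady state, so:
R = M − F = 2741.2 − 1303.9 = 1437.3 t/h
CL = 100·R/F = 100·1437.3/1303.9 = 110.23 %

CL = 110.23 %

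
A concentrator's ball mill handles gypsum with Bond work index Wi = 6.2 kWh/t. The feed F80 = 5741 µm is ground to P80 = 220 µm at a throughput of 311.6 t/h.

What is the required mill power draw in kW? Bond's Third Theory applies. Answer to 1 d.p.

W = 10·Wi·(P80^(-½) − F80^(-½))
W = 10·6.2·(1/√220 − 1/√5741) = 10·6.2·(0.054222) = 3.3618 kWh/t
Power = W × throughput = 3.3618 kWh/t × 311.6 t/h = 1047.5 kW

P = 1047.5 kW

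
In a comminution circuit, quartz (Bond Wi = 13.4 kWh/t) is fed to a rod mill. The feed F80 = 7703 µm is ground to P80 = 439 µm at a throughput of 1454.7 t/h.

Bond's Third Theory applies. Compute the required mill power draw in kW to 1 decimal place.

P = 7082.5 kW

W = 10 Wi (1/√P80 − 1/√F80)  [Bond]
W = 10·13.4·(1/√439 − 1/√7703) = 10·13.4·(0.036334) = 4.8687 kWh/t
Power = W × throughput = 4.8687 kWh/t × 1454.7 t/h = 7082.5 kW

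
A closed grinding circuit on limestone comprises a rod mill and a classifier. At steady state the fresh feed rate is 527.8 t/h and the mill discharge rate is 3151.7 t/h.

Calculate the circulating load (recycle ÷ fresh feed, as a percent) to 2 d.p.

M = F + R at steady state, so:
R = M − F = 3151.7 − 527.8 = 2623.9 t/h
CL = 100·R/F = 100·2623.9/527.8 = 497.14 %

CL = 497.14 %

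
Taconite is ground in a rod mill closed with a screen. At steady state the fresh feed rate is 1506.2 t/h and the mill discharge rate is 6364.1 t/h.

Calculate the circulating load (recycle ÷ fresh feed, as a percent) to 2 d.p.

Mill node: discharge = fresh + recycle.
R = M − F = 6364.1 − 1506.2 = 4857.9 t/h
CL = 100·R/F = 100·4857.9/1506.2 = 322.53 %

CL = 322.53 %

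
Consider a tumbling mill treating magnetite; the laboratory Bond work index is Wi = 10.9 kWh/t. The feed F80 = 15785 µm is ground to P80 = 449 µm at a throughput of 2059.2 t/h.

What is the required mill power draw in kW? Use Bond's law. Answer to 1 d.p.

P = 8806.1 kW

W = 10·Wi·(P80^(-½) − F80^(-½))
W = 10·10.9·(1/√449 − 1/√15785) = 10·10.9·(0.039234) = 4.2765 kWh/t
Mill draw = 4.2765 × 2059.2 = 8806.1 kW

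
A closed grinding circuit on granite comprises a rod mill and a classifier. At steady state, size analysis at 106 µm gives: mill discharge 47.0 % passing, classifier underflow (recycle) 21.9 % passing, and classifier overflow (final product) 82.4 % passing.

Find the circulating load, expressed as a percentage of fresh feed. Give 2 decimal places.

Mass balance on the −106 µm fraction:
(1+r)d = ru + o → r = (o−d)/(d−u)
r = (82.4 − 47.0)/(47.0 − 21.9) = 35.4/25.1 = 1.4104
CL = 100·r = 141.04 %

CL = 141.04 %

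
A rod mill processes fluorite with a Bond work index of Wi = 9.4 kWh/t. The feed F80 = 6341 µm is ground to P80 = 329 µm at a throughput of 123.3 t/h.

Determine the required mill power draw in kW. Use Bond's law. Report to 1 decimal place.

P = 493.4 kW

Bond: W = 10·Wi·(1/√P80 − 1/√F80)
W = 10·9.4·(1/√329 − 1/√6341) = 10·9.4·(0.042574) = 4.0019 kWh/t
Mill draw = 4.0019 × 123.3 = 493.4 kW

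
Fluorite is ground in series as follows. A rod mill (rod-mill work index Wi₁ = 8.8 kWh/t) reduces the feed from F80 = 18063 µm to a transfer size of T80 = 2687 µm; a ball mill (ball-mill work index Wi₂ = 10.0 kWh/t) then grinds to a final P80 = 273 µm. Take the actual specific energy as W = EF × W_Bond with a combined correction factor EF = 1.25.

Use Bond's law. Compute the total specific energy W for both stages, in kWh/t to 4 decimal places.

W = 6.4575 kWh/t

W = 10 Wi / √P80 − 10 Wi / √F80
Stage 1 (18063→2687 µm, Wi₁=8.8): W₁ = 10·8.8·(0.019292 − 0.007441) = 1.0429 kWh/t
Stage 2 (2687→273 µm, Wi₂=10.0): W₂ = 10·10.0·(0.060523 − 0.019292) = 4.1231 kWh/t
W = W₁ + W₂ = 1.0429 + 4.1231 = 5.1660 kWh/t
With EF = 1.25: W = 5.1660·1.25 = 6.4575 kWh/t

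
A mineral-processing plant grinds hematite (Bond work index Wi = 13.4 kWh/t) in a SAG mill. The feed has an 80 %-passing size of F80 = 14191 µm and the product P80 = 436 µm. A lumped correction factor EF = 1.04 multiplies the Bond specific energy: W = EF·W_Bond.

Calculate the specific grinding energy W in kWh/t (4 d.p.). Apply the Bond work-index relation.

W = 5.5043 kWh/t

W = 10·Wi·[P80^(−½) − F80^(−½)]
1/√436 = 0.047891;  1/√14191 = 0.008394
W = 10·13.4·(0.047891 − 0.008394) = 5.2926 kWh/t
With EF = 1.04: W = 5.2926·1.04 = 5.5043 kWh/t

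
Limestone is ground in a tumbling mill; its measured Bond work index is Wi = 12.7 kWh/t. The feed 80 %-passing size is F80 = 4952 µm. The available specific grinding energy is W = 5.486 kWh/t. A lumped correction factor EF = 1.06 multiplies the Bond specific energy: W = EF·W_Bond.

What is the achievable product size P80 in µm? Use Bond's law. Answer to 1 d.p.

P80 = 331.0 µm

W = 10·Wi·(P80^(-½) − F80^(-½))
W_Bond = W / EF = 5.486 / 1.06 = 5.1755 kWh/t
⇒ 1/√P80 = W_Bond/(10·Wi) + 1/√F80
  = 5.1755/(10·12.7) + 1/√4952 = 0.040752 + 0.014211 = 0.054962
P80 = (1/0.054962)² = 18.1943² = 331.03 µm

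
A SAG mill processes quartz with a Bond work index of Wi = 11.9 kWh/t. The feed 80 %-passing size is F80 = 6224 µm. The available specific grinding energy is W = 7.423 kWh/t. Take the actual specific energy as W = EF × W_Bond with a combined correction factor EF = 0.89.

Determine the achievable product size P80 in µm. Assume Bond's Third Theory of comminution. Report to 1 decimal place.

P80 = 146.0 µm

W = 10 Wi / √P80 − 10 Wi / √F80
W_Bond = W / EF = 7.423 / 0.89 = 8.3404 kWh/t
P80^(−½) = W_Bond/(10 Wi) + F80^(−½)
  = 8.3404/(10·11.9) + 1/√6224 = 0.070088 + 0.012676 = 0.082763
P80 = (1/0.082763)² = 12.0826² = 145.99 µm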